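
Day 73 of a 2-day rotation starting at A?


Shifts: A, B
Start: A (index 0)
Day 73: (0 + 73 - 1) mod 2
= 72 mod 2
= 0
Index 0 → shift A

Shift A


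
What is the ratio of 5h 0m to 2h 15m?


20:9 (2.22)

Duration 1: 300 minutes
Duration 2: 135 minutes
Ratio = 300:135
GCD = 15
Simplified = 20:9
As a decimal: 20/9 ≈ 2.22


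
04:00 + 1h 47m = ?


05:47

Start: 240 minutes from midnight
Add: 107 minutes
Total: 347 minutes
Hours: 347 ÷ 60 = 5 remainder 47


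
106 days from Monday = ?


Start: Monday (index 0)
(0 + 106) mod 7
= 106 mod 7
= 1
Index 1 → Tuesday

Tuesday


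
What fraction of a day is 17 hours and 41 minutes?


0.7368 (73.68%)

Total minutes: 17×60 + 41 = 1061
Day = 24×60 = 1440 minutes
Fraction = 1061/1440 ≈ 0.7368
As a percentage: 1061/1440 × 100 ≈ 73.68%


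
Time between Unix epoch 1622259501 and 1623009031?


749530 seconds (208.2 hours / 8.68 days)

Difference = 1623009031 - 1622259501 = 749530 seconds
In hours: 749530 / 3600 ≈ 208.2
In days: 749530 / 86400 ≈ 8.68


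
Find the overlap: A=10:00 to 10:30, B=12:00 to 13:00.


Meeting A: 600-630 (in minutes from midnight)
Meeting B: 720-780
Overlap start = max(600, 720) = 720
Overlap end = min(630, 780) = 630
Overlap = max(0, 630 - 720) = 0 min

0 minutes


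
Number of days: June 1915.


30 days

Month: June (month 6)
June has 30 days


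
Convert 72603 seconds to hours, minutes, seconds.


20h 10m 3s

Hours: 72603 ÷ 3600 = 20 remainder 603
Minutes: 603 ÷ 60 = 10 remainder 3
Seconds: 3


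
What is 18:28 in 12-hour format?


6:28 PM

Hour: 18
18 - 12 = 6 → PM


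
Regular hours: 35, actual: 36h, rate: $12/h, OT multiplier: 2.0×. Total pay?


$444.00

Regular: 35h × $12 = $420.00
Overtime: 36 - 35 = 1h
OT pay: 1h × $12 × 2.0 = $24.00
Total = $420.00 + $24.00 = $444.00


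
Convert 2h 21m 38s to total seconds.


8498 seconds

Hours: 2 × 3600 = 7200
Minutes: 21 × 60 = 1260
Seconds: 38
Total = 7200 + 1260 + 38 = 8498


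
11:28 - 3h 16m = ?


08:12

Start: 688 minutes from midnight
Subtract: 196 minutes
Remaining: 688 - 196 = 492
Hours: 8, Minutes: 12


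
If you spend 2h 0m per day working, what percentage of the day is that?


8.3%

Time: 120 minutes
Day: 1440 minutes
Percentage = (120/1440) × 100 ≈ 8.3%


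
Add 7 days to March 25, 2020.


Start: March 25, 2020
Add 7 days
March 25 → April 1: 31 - 25 + 1 = 7 days (7 - 7 = 0 left)
Land exactly on April 1, 2020

April 1, 2020


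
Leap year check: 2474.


No

Rules: divisible by 4 AND (not by 100 OR by 400)
2474 ÷ 4 = 618 remainder 2 → not divisible by 4
Not divisible by 4 → not a leap year


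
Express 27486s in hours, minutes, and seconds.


7h 38m 6s

Hours: 27486 ÷ 3600 = 7 remainder 2286
Minutes: 2286 ÷ 60 = 38 remainder 6
Seconds: 6


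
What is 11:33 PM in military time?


23:33

Input: 11:33 PM
PM: 11 + 12 = 23


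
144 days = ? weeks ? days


20 weeks 4 days

Weeks: 144 ÷ 7 = 20 remainder 4


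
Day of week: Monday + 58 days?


Start: Monday (index 0)
(0 + 58) mod 7
= 58 mod 7
= 2
Index 2 → Wednesday

Wednesday


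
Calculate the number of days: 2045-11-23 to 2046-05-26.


184 days

From November 23, 2045 to May 26, 2046
Rest of November 2045: 30 - 23 = 7
Full months: December 31, January 31, February 2046 28, March 31, April 30
Days into May 2046: 26
Total = 7 + 31 + 31 + 28 + 31 + 30 + 26 = 184 days


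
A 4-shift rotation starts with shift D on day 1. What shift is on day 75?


Shift B

Shifts: A, B, C, D
Start: D (index 3)
Day 75: (3 + 75 - 1) mod 4
= 77 mod 4
= 1
Index 1 → shift B


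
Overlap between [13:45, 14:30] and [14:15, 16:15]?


15 minutes

Meeting A: 825-870 (in minutes from midnight)
Meeting B: 855-975
Overlap start = max(825, 855) = 855
Overlap end = min(870, 975) = 870
Overlap = max(0, 870 - 855) = 15 min


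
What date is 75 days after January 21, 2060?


Start: January 21, 2060
Add 75 days
January 21 → February 1: 31 - 21 + 1 = 11 days (75 - 11 = 64 left)
February 1 → March 1: 29 - 1 + 1 = 29 days (64 - 29 = 35 left)
March 1 → April 1: 31 - 1 + 1 = 31 days (35 - 31 = 4 left)
April 1 + 4 = April 5, 2060

April 5, 2060


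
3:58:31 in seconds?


14311 seconds

Hours: 3 × 3600 = 10800
Minutes: 58 × 60 = 3480
Seconds: 31
Total = 10800 + 3480 + 31 = 14311


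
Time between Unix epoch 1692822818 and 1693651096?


828278 seconds (230.1 hours / 9.59 days)

Difference = 1693651096 - 1692822818 = 828278 seconds
In hours: 828278 / 3600 ≈ 230.1
In days: 828278 / 86400 ≈ 9.59


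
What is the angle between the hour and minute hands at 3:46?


163.0°

Hour hand = 3×30 + 46×0.5 = 113.0°
Minute hand = 46×6 = 276°
Difference = |113.0 - 276| = 163.0°


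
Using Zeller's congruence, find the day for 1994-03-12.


Saturday

Zeller's congruence:
q=12, m=3, k=94, j=19
h = (12 + ⌊13×4/5⌋ + 94 + ⌊94/4⌋ + ⌊19/4⌋ - 2×19) mod 7
= (12 + 10 + 94 + 23 + 4 - 38) mod 7
= 105 mod 7 = 0
h=0 → Saturday


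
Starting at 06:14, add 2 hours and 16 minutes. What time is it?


08:30

Start: 374 minutes from midnight
Add: 136 minutes
Total: 510 minutes
Hours: 510 ÷ 60 = 8 remainder 30


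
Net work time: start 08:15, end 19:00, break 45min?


Total time = (19×60+0) - (8×60+15)
= 1140 - 495 = 645 min
Minus break: 645 - 45 = 600 min
= 10h 0m

10h 0m (600 minutes)


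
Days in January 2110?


31 days

Month: January (month 1)
January has 31 days


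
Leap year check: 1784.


Rules: divisible by 4 AND (not by 100 OR by 400)
1784 ÷ 4 = 446 exactly → divisible by 4
1784 ÷ 100 = 17 remainder 84 → not divisible by 100
Divisible by 4 but not by 100 → leap year

Yes


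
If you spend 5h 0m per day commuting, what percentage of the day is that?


Time: 300 minutes
Day: 1440 minutes
Percentage = (300/1440) × 100 ≈ 20.8%

20.8%


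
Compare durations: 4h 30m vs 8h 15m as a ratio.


Duration 1: 270 minutes
Duration 2: 495 minutes
Ratio = 270:495
GCD = 45
Simplified = 6:11
As a decimal: 6/11 ≈ 0.55

6:11 (0.55)


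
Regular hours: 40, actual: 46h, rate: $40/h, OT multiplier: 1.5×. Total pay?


$1960.00

Regular: 40h × $40 = $1600.00
Overtime: 46 - 40 = 6h
OT pay: 6h × $40 × 1.5 = $360.00
Total = $1600.00 + $360.00 = $1960.00


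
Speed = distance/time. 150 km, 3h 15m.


Distance: 150 km
Time: 3h 15m = 195 min = 195/60 = 13/4 hours
Speed = 150 ÷ (13/4) = 150 × 4 / 13 = 600/13 ≈ 46.2 km/h

46.2 km/h


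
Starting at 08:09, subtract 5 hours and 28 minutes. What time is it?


Start: 489 minutes from midnight
Subtract: 328 minutes
Remaining: 489 - 328 = 161
Hours: 2, Minutes: 41

02:41


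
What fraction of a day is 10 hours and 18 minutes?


0.4292 (42.92%)

Total minutes: 10×60 + 18 = 618
Day = 24×60 = 1440 minutes
Fraction = 618/1440 ≈ 0.4292
As a percentage: 618/1440 × 100 ≈ 42.92%


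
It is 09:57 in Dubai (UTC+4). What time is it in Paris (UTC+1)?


06:57

Time difference = UTC+1 - UTC+4 = -3 hours
New hour = (9 -3) mod 24
= 6 mod 24 = 6
Minutes unchanged → 06:57


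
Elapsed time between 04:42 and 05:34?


0h 52m

End time in minutes: 5×60 + 34 = 334
Start time in minutes: 4×60 + 42 = 282
Difference = 334 - 282 = 52 minutes
= 0 hours 52 minutes


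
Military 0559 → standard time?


Hour: 5
5 < 12 → AM

5:59 AM


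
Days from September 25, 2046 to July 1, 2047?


From September 25, 2046 to July 1, 2047
Rest of September 2046: 30 - 25 = 5
Full months: October 31, November 30, December 31, January 31, February 2047 28, March 31, April 30, May 31, June 30
Days into July 2047: 1
Total = 5 + 31 + 30 + 31 + 31 + 28 + 31 + 30 + 31 + 30 + 1 = 279 days

279 days


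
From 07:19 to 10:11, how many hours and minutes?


2h 52m

End time in minutes: 10×60 + 11 = 611
Start time in minutes: 7×60 + 19 = 439
Difference = 611 - 439 = 172 minutes
= 2 hours 52 minutes


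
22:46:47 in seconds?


Hours: 22 × 3600 = 79200
Minutes: 46 × 60 = 2760
Seconds: 47
Total = 79200 + 2760 + 47 = 82007

82007 seconds


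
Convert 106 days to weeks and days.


Weeks: 106 ÷ 7 = 15 remainder 1

15 weeks 1 days


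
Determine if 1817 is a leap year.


No

Rules: divisible by 4 AND (not by 100 OR by 400)
1817 ÷ 4 = 454 remainder 1 → not divisible by 4
Not divisible by 4 → not a leap year


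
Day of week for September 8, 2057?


Saturday

Zeller's congruence:
q=8, m=9, k=57, j=20
h = (8 + ⌊13×10/5⌋ + 57 + ⌊57/4⌋ + ⌊20/4⌋ - 2×20) mod 7
= (8 + 26 + 57 + 14 + 5 - 40) mod 7
= 70 mod 7 = 0
h=0 → Saturday


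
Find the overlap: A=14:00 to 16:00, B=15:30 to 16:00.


Meeting A: 840-960 (in minutes from midnight)
Meeting B: 930-960
Overlap start = max(840, 930) = 930
Overlap end = min(960, 960) = 960
Overlap = max(0, 960 - 930) = 30 min

30 minutes


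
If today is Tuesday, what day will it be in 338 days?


Start: Tuesday (index 1)
(1 + 338) mod 7
= 339 mod 7
= 3
Index 3 → Thursday

Thursday


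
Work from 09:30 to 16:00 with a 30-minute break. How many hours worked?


6h 0m (360 minutes)

Total time = (16×60+0) - (9×60+30)
= 960 - 570 = 390 min
Minus break: 390 - 30 = 360 min
= 6h 0m


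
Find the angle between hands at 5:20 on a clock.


Hour hand = 5×30 + 20×0.5 = 160.0°
Minute hand = 20×6 = 120°
Difference = |160.0 - 120| = 40.0°

40.0°


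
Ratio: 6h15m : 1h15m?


Duration 1: 375 minutes
Duration 2: 75 minutes
Ratio = 375:75
GCD = 75
Simplified = 5:1
As a decimal: 5/1 = 5.00

5:1 (5.00)


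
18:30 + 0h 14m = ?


Start: 1110 minutes from midnight
Add: 14 minutes
Total: 1124 minutes
Hours: 1124 ÷ 60 = 18 remainder 44

18:44


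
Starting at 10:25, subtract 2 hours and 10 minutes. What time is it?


Start: 625 minutes from midnight
Subtract: 130 minutes
Remaining: 625 - 130 = 495
Hours: 8, Minutes: 15

08:15


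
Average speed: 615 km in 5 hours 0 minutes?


Distance: 615 km
Time: 5 hours
Speed = 615 / 5 = 123.0 km/h

123.0 km/h


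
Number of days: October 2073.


31 days

Month: October (month 10)
October has 31 days


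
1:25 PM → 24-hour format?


13:25

Input: 1:25 PM
PM: 1 + 12 = 13


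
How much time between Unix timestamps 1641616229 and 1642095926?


479697 seconds (133.2 hours / 5.55 days)

Difference = 1642095926 - 1641616229 = 479697 seconds
In hours: 479697 / 3600 ≈ 133.2
In days: 479697 / 86400 ≈ 5.55


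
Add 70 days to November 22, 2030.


Start: November 22, 2030
Add 70 days
November 22 → December 1: 30 - 22 + 1 = 9 days (70 - 9 = 61 left)
December 1 → January 1: 31 - 1 + 1 = 31 days (61 - 31 = 30 left)
January 1 + 30 = January 31, 2031

January 31, 2031


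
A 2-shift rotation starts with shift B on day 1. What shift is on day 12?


Shift A

Shifts: A, B
Start: B (index 1)
Day 12: (1 + 12 - 1) mod 2
= 12 mod 2
= 0
Index 0 → shift A


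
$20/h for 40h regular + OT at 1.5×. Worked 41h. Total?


Regular: 40h × $20 = $800.00
Overtime: 41 - 40 = 1h
OT pay: 1h × $20 × 1.5 = $30.00
Total = $800.00 + $30.00 = $830.00

$830.00


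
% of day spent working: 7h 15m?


30.2%

Time: 435 minutes
Day: 1440 minutes
Percentage = (435/1440) × 100 ≈ 30.2%


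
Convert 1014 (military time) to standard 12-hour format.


Hour: 10
10 < 12 → AM

10:14 AM


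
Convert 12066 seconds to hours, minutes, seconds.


Hours: 12066 ÷ 3600 = 3 remainder 1266
Minutes: 1266 ÷ 60 = 21 remainder 6
Seconds: 6

3h 21m 6s


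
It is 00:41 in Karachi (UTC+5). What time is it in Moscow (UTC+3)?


Time difference = UTC+3 - UTC+5 = -2 hours
New hour = (0 -2) mod 24
= -2 mod 24 = 22
Minutes unchanged → 22:41; -2 < 0 → previous day

22:41 (previous day)


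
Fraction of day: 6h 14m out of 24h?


0.2597 (25.97%)

Total minutes: 6×60 + 14 = 374
Day = 24×60 = 1440 minutes
Fraction = 374/1440 ≈ 0.2597
As a percentage: 374/1440 × 100 ≈ 25.97%


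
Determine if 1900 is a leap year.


No

Rules: divisible by 4 AND (not by 100 OR by 400)
1900 ÷ 4 = 475 exactly → divisible by 4
1900 ÷ 100 = 19 exactly → divisible by 100
1900 ÷ 400 = 4 remainder 300 → not divisible by 400
Divisible by 100 but not by 400 → not a leap year


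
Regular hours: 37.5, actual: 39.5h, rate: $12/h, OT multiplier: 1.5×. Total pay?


Regular: 37.5h × $12 = $450.00
Overtime: 39.5 - 37.5 = 2.0h
OT pay: 2.0h × $12 × 1.5 = $36.00
Total = $450.00 + $36.00 = $486.00

$486.00


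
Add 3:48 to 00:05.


03:53

Start: 5 minutes from midnight
Add: 228 minutes
Total: 233 minutes
Hours: 233 ÷ 60 = 3 remainder 53


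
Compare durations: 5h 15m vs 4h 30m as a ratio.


Duration 1: 315 minutes
Duration 2: 270 minutes
Ratio = 315:270
GCD = 45
Simplified = 7:6
As a decimal: 7/6 ≈ 1.17

7:6 (1.17)


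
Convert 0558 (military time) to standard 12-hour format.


Hour: 5
5 < 12 → AM

5:58 AM


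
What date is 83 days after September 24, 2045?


Start: September 24, 2045
Add 83 days
September 24 → October 1: 30 - 24 + 1 = 7 days (83 - 7 = 76 left)
October 1 → November 1: 31 - 1 + 1 = 31 days (76 - 31 = 45 left)
November 1 → December 1: 30 - 1 + 1 = 30 days (45 - 30 = 15 left)
December 1 + 15 = December 16, 2045

December 16, 2045


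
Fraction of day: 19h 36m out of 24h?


Total minutes: 19×60 + 36 = 1176
Day = 24×60 = 1440 minutes
Fraction = 1176/1440 ≈ 0.8167
As a percentage: 1176/1440 × 100 ≈ 81.67%

0.8167 (81.67%)


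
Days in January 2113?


Month: January (month 1)
January has 31 days

31 days


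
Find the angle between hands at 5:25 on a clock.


Hour hand = 5×30 + 25×0.5 = 162.5°
Minute hand = 25×6 = 150°
Difference = |162.5 - 150| = 12.5°

12.5°


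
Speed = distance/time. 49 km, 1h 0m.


49.0 km/h

Distance: 49 km
Time: 1 hours
Speed = 49 / 1 = 49.0 km/h


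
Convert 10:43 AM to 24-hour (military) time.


Input: 10:43 AM
AM hour stays: 10

10:43


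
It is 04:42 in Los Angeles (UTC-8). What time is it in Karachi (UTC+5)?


17:42

Time difference = UTC+5 - UTC-8 = +13 hours
New hour = (4 + 13) mod 24
= 17 mod 24 = 17
Minutes unchanged → 17:42


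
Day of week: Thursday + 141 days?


Friday

Start: Thursday (index 3)
(3 + 141) mod 7
= 144 mod 7
= 4
Index 4 → Friday


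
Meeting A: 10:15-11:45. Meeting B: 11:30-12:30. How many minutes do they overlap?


Meeting A: 615-705 (in minutes from midnight)
Meeting B: 690-750
Overlap start = max(615, 690) = 690
Overlap end = min(705, 750) = 705
Overlap = max(0, 705 - 690) = 15 min

15 minutes


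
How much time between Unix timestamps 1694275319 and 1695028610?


Difference = 1695028610 - 1694275319 = 753291 seconds
In hours: 753291 / 3600 ≈ 209.2
In days: 753291 / 86400 ≈ 8.72

753291 seconds (209.2 hours / 8.72 days)


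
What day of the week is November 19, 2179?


Zeller's congruence:
q=19, m=11, k=79, j=21
h = (19 + ⌊13×12/5⌋ + 79 + ⌊79/4⌋ + ⌊21/4⌋ - 2×21) mod 7
= (19 + 31 + 79 + 19 + 5 - 42) mod 7
= 111 mod 7 = 6
h=6 → Friday

Friday


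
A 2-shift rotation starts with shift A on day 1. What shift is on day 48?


Shifts: A, B
Start: A (index 0)
Day 48: (0 + 48 - 1) mod 2
= 47 mod 2
= 1
Index 1 → shift B

Shift B


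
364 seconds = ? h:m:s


0h 6m 4s

Hours: 364 ÷ 3600 = 0 remainder 364
Minutes: 364 ÷ 60 = 6 remainder 4
Seconds: 4


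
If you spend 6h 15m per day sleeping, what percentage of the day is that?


Time: 375 minutes
Day: 1440 minutes
Percentage = (375/1440) × 100 ≈ 26.0%

26.0%


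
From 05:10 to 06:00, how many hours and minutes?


End time in minutes: 6×60 + 0 = 360
Start time in minutes: 5×60 + 10 = 310
Difference = 360 - 310 = 50 minutes
= 0 hours 50 minutes

0h 50m


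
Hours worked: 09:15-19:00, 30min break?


9h 15m (555 minutes)

Total time = (19×60+0) - (9×60+15)
= 1140 - 555 = 585 min
Minus break: 585 - 30 = 555 min
= 9h 15m


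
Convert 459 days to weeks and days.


Weeks: 459 ÷ 7 = 65 remainder 4

65 weeks 4 days


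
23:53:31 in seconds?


86011 seconds

Hours: 23 × 3600 = 82800
Minutes: 53 × 60 = 3180
Seconds: 31
Total = 82800 + 3180 + 31 = 86011


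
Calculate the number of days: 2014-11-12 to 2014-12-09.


From November 12, 2014 to December 9, 2014
Rest of November 2014: 30 - 12 = 18
Days into December 2014: 9
Total = 18 + 9 = 27 days

27 days


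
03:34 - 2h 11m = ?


Start: 214 minutes from midnight
Subtract: 131 minutes
Remaining: 214 - 131 = 83
Hours: 1, Minutes: 23

01:23


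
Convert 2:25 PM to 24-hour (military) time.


Input: 2:25 PM
PM: 2 + 12 = 14

14:25


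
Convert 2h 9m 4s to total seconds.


Hours: 2 × 3600 = 7200
Minutes: 9 × 60 = 540
Seconds: 4
Total = 7200 + 540 + 4 = 7744

7744 seconds


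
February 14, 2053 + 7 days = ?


February 21, 2053

Start: February 14, 2053
Add 7 days
February 14 + 7 = February 21, 2053


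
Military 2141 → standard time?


9:41 PM

Hour: 21
21 - 12 = 9 → PM


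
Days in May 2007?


Month: May (month 5)
May has 31 days

31 days


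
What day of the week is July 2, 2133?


Zeller's congruence:
q=2, m=7, k=33, j=21
h = (2 + ⌊13×8/5⌋ + 33 + ⌊33/4⌋ + ⌊21/4⌋ - 2×21) mod 7
= (2 + 20 + 33 + 8 + 5 - 42) mod 7
= 26 mod 7 = 5
h=5 → Thursday

Thursday


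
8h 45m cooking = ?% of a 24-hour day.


Time: 525 minutes
Day: 1440 minutes
Percentage = (525/1440) × 100 ≈ 36.5%

36.5%


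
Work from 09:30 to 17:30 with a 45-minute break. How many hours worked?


7h 15m (435 minutes)

Total time = (17×60+30) - (9×60+30)
= 1050 - 570 = 480 min
Minus break: 480 - 45 = 435 min
= 7h 15m


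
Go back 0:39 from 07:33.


06:54

Start: 453 minutes from midnight
Subtract: 39 minutes
Remaining: 453 - 39 = 414
Hours: 6, Minutes: 54


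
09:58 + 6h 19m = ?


16:17

Start: 598 minutes from midnight
Add: 379 minutes
Total: 977 minutes
Hours: 977 ÷ 60 = 16 remainder 17


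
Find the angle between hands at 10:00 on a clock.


Hour hand = 10×30 + 0×0.5 = 300.0°
Minute hand = 0×6 = 0°
Difference = |300.0 - 0| = 300.0°
Since > 180°: 360 - 300.0 = 60.0°

60.0°


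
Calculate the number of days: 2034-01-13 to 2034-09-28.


From January 13, 2034 to September 28, 2034
Rest of January 2034: 31 - 13 = 18
Full months: February 2034 28, March 31, April 30, May 31, June 30, July 31, August 31
Days into September 2034: 28
Total = 18 + 28 + 31 + 30 + 31 + 30 + 31 + 31 + 28 = 258 days

258 days


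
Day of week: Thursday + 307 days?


Start: Thursday (index 3)
(3 + 307) mod 7
= 310 mod 7
= 2
Index 2 → Wednesday

Wednesday


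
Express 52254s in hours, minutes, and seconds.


Hours: 52254 ÷ 3600 = 14 remainder 1854
Minutes: 1854 ÷ 60 = 30 remainder 54
Seconds: 54

14h 30m 54s


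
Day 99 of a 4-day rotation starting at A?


Shift C

Shifts: A, B, C, D
Start: A (index 0)
Day 99: (0 + 99 - 1) mod 4
= 98 mod 4
= 2
Index 2 → shift C


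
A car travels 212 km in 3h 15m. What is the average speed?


Distance: 212 km
Time: 3h 15m = 195 min = 195/60 = 13/4 hours
Speed = 212 ÷ (13/4) = 212 × 4 / 13 = 848/13 ≈ 65.2 km/h

65.2 km/h


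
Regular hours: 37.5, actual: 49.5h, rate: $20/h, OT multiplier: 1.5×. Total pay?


Regular: 37.5h × $20 = $750.00
Overtime: 49.5 - 37.5 = 12.0h
OT pay: 12.0h × $20 × 1.5 = $360.00
Total = $750.00 + $360.00 = $1110.00

$1110.00


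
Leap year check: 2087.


No

Rules: divisible by 4 AND (not by 100 OR by 400)
2087 ÷ 4 = 521 remainder 3 → not divisible by 4
Not divisible by 4 → not a leap year


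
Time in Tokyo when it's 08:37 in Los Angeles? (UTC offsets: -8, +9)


01:37 (next day)

Time difference = UTC+9 - UTC-8 = +17 hours
New hour = (8 + 17) mod 24
= 25 mod 24 = 1
Minutes unchanged → 01:37; 25 ≥ 24 → next day


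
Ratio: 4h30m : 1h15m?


18:5 (3.60)

Duration 1: 270 minutes
Duration 2: 75 minutes
Ratio = 270:75
GCD = 15
Simplified = 18:5
As a decimal: 18/5 = 3.60


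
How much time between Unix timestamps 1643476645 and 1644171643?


Difference = 1644171643 - 1643476645 = 694998 seconds
In hours: 694998 / 3600 ≈ 193.1
In days: 694998 / 86400 ≈ 8.04

694998 seconds (193.1 hours / 8.04 days)


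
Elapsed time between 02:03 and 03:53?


End time in minutes: 3×60 + 53 = 233
Start time in minutes: 2×60 + 3 = 123
Difference = 233 - 123 = 110 minutes
= 1 hours 50 minutes

1h 50m


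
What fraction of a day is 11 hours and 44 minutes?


Total minutes: 11×60 + 44 = 704
Day = 24×60 = 1440 minutes
Fraction = 704/1440 ≈ 0.4889
As a percentage: 704/1440 × 100 ≈ 48.89%

0.4889 (48.89%)


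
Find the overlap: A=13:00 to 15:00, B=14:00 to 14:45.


Meeting A: 780-900 (in minutes from midnight)
Meeting B: 840-885
Overlap start = max(780, 840) = 840
Overlap end = min(900, 885) = 885
Overlap = max(0, 885 - 840) = 45 min

45 minutes


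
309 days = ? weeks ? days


Weeks: 309 ÷ 7 = 44 remainder 1

44 weeks 1 days


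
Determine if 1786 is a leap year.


Rules: divisible by 4 AND (not by 100 OR by 400)
1786 ÷ 4 = 446 remainder 2 → not divisible by 4
Not divisible by 4 → not a leap year

No


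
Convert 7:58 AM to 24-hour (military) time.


Input: 7:58 AM
AM hour stays: 7

07:58


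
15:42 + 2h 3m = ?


17:45

Start: 942 minutes from midnight
Add: 123 minutes
Total: 1065 minutes
Hours: 1065 ÷ 60 = 17 remainder 45


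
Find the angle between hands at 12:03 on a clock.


Hour hand (12 ≡ 0 on the dial): 0×30 + 3×0.5 = 1.5°
Minute hand = 3×6 = 18°
Difference = |1.5 - 18| = 16.5°

16.5°


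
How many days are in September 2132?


30 days

Month: September (month 9)
September has 30 days


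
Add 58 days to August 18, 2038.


October 15, 2038

Start: August 18, 2038
Add 58 days
August 18 → September 1: 31 - 18 + 1 = 14 days (58 - 14 = 44 left)
September 1 → October 1: 30 - 1 + 1 = 30 days (44 - 30 = 14 left)
October 1 + 14 = October 15, 2038


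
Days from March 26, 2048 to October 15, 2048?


203 days

From March 26, 2048 to October 15, 2048
Rest of March 2048: 31 - 26 = 5
Full months: April 30, May 31, June 30, July 31, August 31, September 30
Days into October 2048: 15
Total = 5 + 30 + 31 + 30 + 31 + 31 + 30 + 15 = 203 days


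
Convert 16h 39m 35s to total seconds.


Hours: 16 × 3600 = 57600
Minutes: 39 × 60 = 2340
Seconds: 35
Total = 57600 + 2340 + 35 = 59975

59975 seconds


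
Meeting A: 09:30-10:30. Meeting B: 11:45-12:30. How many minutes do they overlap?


Meeting A: 570-630 (in minutes from midnight)
Meeting B: 705-750
Overlap start = max(570, 705) = 705
Overlap end = min(630, 750) = 630
Overlap = max(0, 630 - 705) = 0 min

0 minutes


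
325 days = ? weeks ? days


46 weeks 3 days

Weeks: 325 ÷ 7 = 46 remainder 3


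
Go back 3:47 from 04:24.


00:37

Start: 264 minutes from midnight
Subtract: 227 minutes
Remaining: 264 - 227 = 37
Hours: 0, Minutes: 37


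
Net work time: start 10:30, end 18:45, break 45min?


Total time = (18×60+45) - (10×60+30)
= 1125 - 630 = 495 min
Minus break: 495 - 45 = 450 min
= 7h 30m

7h 30m (450 minutes)


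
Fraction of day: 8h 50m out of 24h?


0.3681 (36.81%)

Total minutes: 8×60 + 50 = 530
Day = 24×60 = 1440 minutes
Fraction = 530/1440 ≈ 0.3681
As a percentage: 530/1440 × 100 ≈ 36.81%


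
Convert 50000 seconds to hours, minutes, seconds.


Hours: 50000 ÷ 3600 = 13 remainder 3200
Minutes: 3200 ÷ 60 = 53 remainder 20
Seconds: 20

13h 53m 20s


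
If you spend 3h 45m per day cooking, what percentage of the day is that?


15.6%

Time: 225 minutes
Day: 1440 minutes
Percentage = (225/1440) × 100 ≈ 15.6%


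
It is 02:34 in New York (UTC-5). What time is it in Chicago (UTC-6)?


01:34

Time difference = UTC-6 - UTC-5 = -1 hours
New hour = (2 -1) mod 24
= 1 mod 24 = 1
Minutes unchanged → 01:34


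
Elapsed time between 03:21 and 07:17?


End time in minutes: 7×60 + 17 = 437
Start time in minutes: 3×60 + 21 = 201
Difference = 437 - 201 = 236 minutes
= 3 hours 56 minutes

3h 56m


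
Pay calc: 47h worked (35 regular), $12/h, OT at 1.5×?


$636.00

Regular: 35h × $12 = $420.00
Overtime: 47 - 35 = 12h
OT pay: 12h × $12 × 1.5 = $216.00
Total = $420.00 + $216.00 = $636.00


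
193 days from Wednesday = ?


Sunday

Start: Wednesday (index 2)
(2 + 193) mod 7
= 195 mod 7
= 6
Index 6 → Sunday


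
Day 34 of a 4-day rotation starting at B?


Shift C

Shifts: A, B, C, D
Start: B (index 1)
Day 34: (1 + 34 - 1) mod 4
= 34 mod 4
= 2
Index 2 → shift C


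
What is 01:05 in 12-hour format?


Hour: 1
1 < 12 → AM

1:05 AM


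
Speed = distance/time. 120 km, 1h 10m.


102.9 km/h

Distance: 120 km
Time: 1h 10m = 70 min = 70/60 = 7/6 hours
Speed = 120 ÷ (7/6) = 120 × 6 / 7 = 720/7 ≈ 102.9 km/h


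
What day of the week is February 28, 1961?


Tuesday

Zeller's congruence:
q=28, m=14, k=60, j=19
h = (28 + ⌊13×15/5⌋ + 60 + ⌊60/4⌋ + ⌊19/4⌋ - 2×19) mod 7
= (28 + 39 + 60 + 15 + 4 - 38) mod 7
= 108 mod 7 = 3
h=3 → Tuesday


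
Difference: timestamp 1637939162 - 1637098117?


Difference = 1637939162 - 1637098117 = 841045 seconds
In hours: 841045 / 3600 ≈ 233.6
In days: 841045 / 86400 ≈ 9.73

841045 seconds (233.6 hours / 9.73 days)


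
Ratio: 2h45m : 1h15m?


Duration 1: 165 minutes
Duration 2: 75 minutes
Ratio = 165:75
GCD = 15
Simplified = 11:5
As a decimal: 11/5 = 2.20

11:5 (2.20)


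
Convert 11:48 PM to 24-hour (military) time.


Input: 11:48 PM
PM: 11 + 12 = 23

23:48


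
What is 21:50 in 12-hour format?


9:50 PM

Hour: 21
21 - 12 = 9 → PM


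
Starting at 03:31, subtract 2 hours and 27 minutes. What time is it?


01:04

Start: 211 minutes from midnight
Subtract: 147 minutes
Remaining: 211 - 147 = 64
Hours: 1, Minutes: 4


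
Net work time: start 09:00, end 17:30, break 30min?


Total time = (17×60+30) - (9×60+0)
= 1050 - 540 = 510 min
Minus break: 510 - 30 = 480 min
= 8h 0m

8h 0m (480 minutes)


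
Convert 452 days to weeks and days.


Weeks: 452 ÷ 7 = 64 remainder 4

64 weeks 4 days


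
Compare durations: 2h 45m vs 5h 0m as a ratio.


11:20 (0.55)

Duration 1: 165 minutes
Duration 2: 300 minutes
Ratio = 165:300
GCD = 15
Simplified = 11:20
As a decimal: 11/20 = 0.55


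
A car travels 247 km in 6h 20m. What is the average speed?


39.0 km/h

Distance: 247 km
Time: 6h 20m = 380 min = 380/60 = 19/3 hours
Speed = 247 ÷ (19/3) = 247 × 3 / 19 = 741/19 = 39.0 km/h


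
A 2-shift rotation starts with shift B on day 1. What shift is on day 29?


Shift B

Shifts: A, B
Start: B (index 1)
Day 29: (1 + 29 - 1) mod 2
= 29 mod 2
= 1
Index 1 → shift B


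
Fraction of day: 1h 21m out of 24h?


Total minutes: 1×60 + 21 = 81
Day = 24×60 = 1440 minutes
Fraction = 81/1440 ≈ 0.0563
As a percentage: 81/1440 × 100 ≈ 5.63%

0.0563 (5.63%)


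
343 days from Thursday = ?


Start: Thursday (index 3)
(3 + 343) mod 7
= 346 mod 7
= 3
Index 3 → Thursday

Thursday


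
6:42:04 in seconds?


24124 seconds

Hours: 6 × 3600 = 21600
Minutes: 42 × 60 = 2520
Seconds: 4
Total = 21600 + 2520 + 4 = 24124


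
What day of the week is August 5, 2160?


Zeller's congruence:
q=5, m=8, k=60, j=21
h = (5 + ⌊13×9/5⌋ + 60 + ⌊60/4⌋ + ⌊21/4⌋ - 2×21) mod 7
= (5 + 23 + 60 + 15 + 5 - 42) mod 7
= 66 mod 7 = 3
h=3 → Tuesday

Tuesday


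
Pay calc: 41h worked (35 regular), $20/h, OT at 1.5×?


Regular: 35h × $20 = $700.00
Overtime: 41 - 35 = 6h
OT pay: 6h × $20 × 1.5 = $180.00
Total = $700.00 + $180.00 = $880.00

$880.00


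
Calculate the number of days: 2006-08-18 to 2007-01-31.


166 days

From August 18, 2006 to January 31, 2007
Rest of August 2006: 31 - 18 = 13
Full months: September 30, October 31, November 30, December 31
Days into January 2007: 31
Total = 13 + 30 + 31 + 30 + 31 + 31 = 166 days


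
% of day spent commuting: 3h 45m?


15.6%

Time: 225 minutes
Day: 1440 minutes
Percentage = (225/1440) × 100 ≈ 15.6%


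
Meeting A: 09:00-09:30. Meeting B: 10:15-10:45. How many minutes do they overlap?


Meeting A: 540-570 (in minutes from midnight)
Meeting B: 615-645
Overlap start = max(540, 615) = 615
Overlap end = min(570, 645) = 570
Overlap = max(0, 570 - 615) = 0 min

0 minutes


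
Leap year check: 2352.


Rules: divisible by 4 AND (not by 100 OR by 400)
2352 ÷ 4 = 588 exactly → divisible by 4
2352 ÷ 100 = 23 remainder 52 → not divisible by 100
Divisible by 4 but not by 100 → leap year

Yes


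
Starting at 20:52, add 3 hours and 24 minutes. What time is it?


00:16 (next day)

Start: 1252 minutes from midnight
Add: 204 minutes
Total: 1456 minutes
Hours: 1456 ÷ 60 = 24 remainder 16
24 ≥ 24 → 24 - 24 = 0 (next day)


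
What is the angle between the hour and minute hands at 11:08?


Hour hand = 11×30 + 8×0.5 = 334.0°
Minute hand = 8×6 = 48°
Difference = |334.0 - 48| = 286.0°
Since > 180°: 360 - 286.0 = 74.0°

74.0°


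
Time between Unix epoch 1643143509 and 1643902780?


Difference = 1643902780 - 1643143509 = 759271 seconds
In hours: 759271 / 3600 ≈ 210.9
In days: 759271 / 86400 ≈ 8.79

759271 seconds (210.9 hours / 8.79 days)


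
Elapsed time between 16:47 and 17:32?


0h 45m

End time in minutes: 17×60 + 32 = 1052
Start time in minutes: 16×60 + 47 = 1007
Difference = 1052 - 1007 = 45 minutes
= 0 hours 45 minutes


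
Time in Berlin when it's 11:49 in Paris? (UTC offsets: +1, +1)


11:49

Time difference = UTC+1 - UTC+1 = +0 hours
New hour = (11 + 0) mod 24
= 11 mod 24 = 11
Minutes unchanged → 11:49


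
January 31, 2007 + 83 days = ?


Start: January 31, 2007
Add 83 days
January 31 → February 1: 31 - 31 + 1 = 1 days (83 - 1 = 82 left)
February 1 → March 1: 28 - 1 + 1 = 28 days (82 - 28 = 54 left)
March 1 → April 1: 31 - 1 + 1 = 31 days (54 - 31 = 23 left)
April 1 + 23 = April 24, 2007

April 24, 2007


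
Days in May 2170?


Month: May (month 5)
May has 31 days

31 days


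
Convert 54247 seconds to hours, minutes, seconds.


15h 4m 7s

Hours: 54247 ÷ 3600 = 15 remainder 247
Minutes: 247 ÷ 60 = 4 remainder 7
Seconds: 7


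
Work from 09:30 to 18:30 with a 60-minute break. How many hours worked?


8h 0m (480 minutes)

Total time = (18×60+30) - (9×60+30)
= 1110 - 570 = 540 min
Minus break: 540 - 60 = 480 min
= 8h 0m


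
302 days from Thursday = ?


Friday

Start: Thursday (index 3)
(3 + 302) mod 7
= 305 mod 7
= 4
Index 4 → Friday


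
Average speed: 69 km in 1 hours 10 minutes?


Distance: 69 km
Time: 1h 10m = 70 min = 70/60 = 7/6 hours
Speed = 69 ÷ (7/6) = 69 × 6 / 7 = 414/7 ≈ 59.1 km/h

59.1 km/h


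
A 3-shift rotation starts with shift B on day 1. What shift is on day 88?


Shifts: A, B, C
Start: B (index 1)
Day 88: (1 + 88 - 1) mod 3
= 88 mod 3
= 1
Index 1 → shift B

Shift B


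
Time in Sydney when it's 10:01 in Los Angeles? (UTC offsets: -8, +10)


04:01 (next day)

Time difference = UTC+10 - UTC-8 = +18 hours
New hour = (10 + 18) mod 24
= 28 mod 24 = 4
Minutes unchanged → 04:01; 28 ≥ 24 → next day


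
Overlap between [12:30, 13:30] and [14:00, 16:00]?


0 minutes

Meeting A: 750-810 (in minutes from midnight)
Meeting B: 840-960
Overlap start = max(750, 840) = 840
Overlap end = min(810, 960) = 810
Overlap = max(0, 810 - 840) = 0 min


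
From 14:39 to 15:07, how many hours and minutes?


0h 28m

End time in minutes: 15×60 + 7 = 907
Start time in minutes: 14×60 + 39 = 879
Difference = 907 - 879 = 28 minutes
= 0 hours 28 minutes


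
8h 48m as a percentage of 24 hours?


0.3667 (36.67%)

Total minutes: 8×60 + 48 = 528
Day = 24×60 = 1440 minutes
Fraction = 528/1440 ≈ 0.3667
As a percentage: 528/1440 × 100 ≈ 36.67%


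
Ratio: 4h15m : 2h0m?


17:8 (2.13)

Duration 1: 255 minutes
Duration 2: 120 minutes
Ratio = 255:120
GCD = 15
Simplified = 17:8
As a decimal: 17/8 ≈ 2.13


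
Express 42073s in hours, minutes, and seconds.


11h 41m 13s

Hours: 42073 ÷ 3600 = 11 remainder 2473
Minutes: 2473 ÷ 60 = 41 remainder 13
Seconds: 13


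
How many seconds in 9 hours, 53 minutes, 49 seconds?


Hours: 9 × 3600 = 32400
Minutes: 53 × 60 = 3180
Seconds: 49
Total = 32400 + 3180 + 49 = 35629

35629 seconds


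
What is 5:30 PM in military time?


17:30

Input: 5:30 PM
PM: 5 + 12 = 17


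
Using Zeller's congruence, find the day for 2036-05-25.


Zeller's congruence:
q=25, m=5, k=36, j=20
h = (25 + ⌊13×6/5⌋ + 36 + ⌊36/4⌋ + ⌊20/4⌋ - 2×20) mod 7
= (25 + 15 + 36 + 9 + 5 - 40) mod 7
= 50 mod 7 = 1
h=1 → Sunday

Sunday


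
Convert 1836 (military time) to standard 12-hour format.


6:36 PM

Hour: 18
18 - 12 = 6 → PM


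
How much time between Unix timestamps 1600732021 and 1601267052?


535031 seconds (148.6 hours / 6.19 days)

Difference = 1601267052 - 1600732021 = 535031 seconds
In hours: 535031 / 3600 ≈ 148.6
In days: 535031 / 86400 ≈ 6.19


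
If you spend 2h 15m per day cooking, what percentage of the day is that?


Time: 135 minutes
Day: 1440 minutes
Percentage = (135/1440) × 100 ≈ 9.4%

9.4%


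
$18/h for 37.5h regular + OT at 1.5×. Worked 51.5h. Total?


$1053.00

Regular: 37.5h × $18 = $675.00
Overtime: 51.5 - 37.5 = 14.0h
OT pay: 14.0h × $18 × 1.5 = $378.00
Total = $675.00 + $378.00 = $1053.00


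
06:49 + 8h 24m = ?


Start: 409 minutes from midnight
Add: 504 minutes
Total: 913 minutes
Hours: 913 ÷ 60 = 15 remainder 13

15:13


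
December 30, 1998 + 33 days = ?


February 1, 1999

Start: December 30, 1998
Add 33 days
December 30 → January 1: 31 - 30 + 1 = 2 days (33 - 2 = 31 left)
January 1 → February 1: 31 - 1 + 1 = 31 days (31 - 31 = 0 left)
Land exactly on February 1, 1999


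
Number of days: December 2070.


Month: December (month 12)
December has 31 days

31 days


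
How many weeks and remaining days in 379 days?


Weeks: 379 ÷ 7 = 54 remainder 1

54 weeks 1 days


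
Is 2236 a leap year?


Yes

Rules: divisible by 4 AND (not by 100 OR by 400)
2236 ÷ 4 = 559 exactly → divisible by 4
2236 ÷ 100 = 22 remainder 36 → not divisible by 100
Divisible by 4 but not by 100 → leap year


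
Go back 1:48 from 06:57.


05:09

Start: 417 minutes from midnight
Subtract: 108 minutes
Remaining: 417 - 108 = 309
Hours: 5, Minutes: 9


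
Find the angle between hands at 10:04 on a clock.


82.0°

Hour hand = 10×30 + 4×0.5 = 302.0°
Minute hand = 4×6 = 24°
Difference = |302.0 - 24| = 278.0°
Since > 180°: 360 - 278.0 = 82.0°


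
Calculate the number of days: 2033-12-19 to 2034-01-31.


From December 19, 2033 to January 31, 2034
Rest of December 2033: 31 - 19 = 12
Days into January 2034: 31
Total = 12 + 31 = 43 days

43 days


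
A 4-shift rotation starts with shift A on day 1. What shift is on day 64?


Shifts: A, B, C, D
Start: A (index 0)
Day 64: (0 + 64 - 1) mod 4
= 63 mod 4
= 3
Index 3 → shift D

Shift D


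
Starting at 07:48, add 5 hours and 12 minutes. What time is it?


Start: 468 minutes from midnight
Add: 312 minutes
Total: 780 minutes
Hours: 780 ÷ 60 = 13 remainder 0

13:00


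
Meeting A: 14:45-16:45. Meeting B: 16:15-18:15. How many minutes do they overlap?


Meeting A: 885-1005 (in minutes from midnight)
Meeting B: 975-1095
Overlap start = max(885, 975) = 975
Overlap end = min(1005, 1095) = 1005
Overlap = max(0, 1005 - 975) = 30 min

30 minutes


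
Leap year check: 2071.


Rules: divisible by 4 AND (not by 100 OR by 400)
2071 ÷ 4 = 517 remainder 3 → not divisible by 4
Not divisible by 4 → not a leap year

No


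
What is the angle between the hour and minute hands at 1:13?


41.5°

Hour hand = 1×30 + 13×0.5 = 36.5°
Minute hand = 13×6 = 78°
Difference = |36.5 - 78| = 41.5°


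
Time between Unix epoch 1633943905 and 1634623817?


Difference = 1634623817 - 1633943905 = 679912 seconds
In hours: 679912 / 3600 ≈ 188.9
In days: 679912 / 86400 ≈ 7.87

679912 seconds (188.9 hours / 7.87 days)


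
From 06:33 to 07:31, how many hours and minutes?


0h 58m

End time in minutes: 7×60 + 31 = 451
Start time in minutes: 6×60 + 33 = 393
Difference = 451 - 393 = 58 minutes
= 0 hours 58 minutes


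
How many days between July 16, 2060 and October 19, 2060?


95 days

From July 16, 2060 to October 19, 2060
Rest of July 2060: 31 - 16 = 15
Full months: August 31, September 30
Days into October 2060: 19
Total = 15 + 31 + 30 + 19 = 95 days


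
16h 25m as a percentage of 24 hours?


0.6840 (68.40%)

Total minutes: 16×60 + 25 = 985
Day = 24×60 = 1440 minutes
Fraction = 985/1440 ≈ 0.6840
As a percentage: 985/1440 × 100 ≈ 68.40%


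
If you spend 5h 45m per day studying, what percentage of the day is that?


Time: 345 minutes
Day: 1440 minutes
Percentage = (345/1440) × 100 ≈ 24.0%

24.0%


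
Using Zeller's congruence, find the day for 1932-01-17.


Zeller's congruence:
q=17, m=13, k=31, j=19
h = (17 + ⌊13×14/5⌋ + 31 + ⌊31/4⌋ + ⌊19/4⌋ - 2×19) mod 7
= (17 + 36 + 31 + 7 + 4 - 38) mod 7
= 57 mod 7 = 1
h=1 → Sunday

Sunday


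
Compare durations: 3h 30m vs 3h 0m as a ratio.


7:6 (1.17)

Duration 1: 210 minutes
Duration 2: 180 minutes
Ratio = 210:180
GCD = 30
Simplified = 7:6
As a decimal: 7/6 ≈ 1.17


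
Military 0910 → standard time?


9:10 AM

Hour: 9
9 < 12 → AM


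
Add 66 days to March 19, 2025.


Start: March 19, 2025
Add 66 days
March 19 → April 1: 31 - 19 + 1 = 13 days (66 - 13 = 53 left)
April 1 → May 1: 30 - 1 + 1 = 30 days (53 - 30 = 23 left)
May 1 + 23 = May 24, 2025

May 24, 2025


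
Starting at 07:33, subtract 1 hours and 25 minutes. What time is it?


06:08

Start: 453 minutes from midnight
Subtract: 85 minutes
Remaining: 453 - 85 = 368
Hours: 6, Minutes: 8


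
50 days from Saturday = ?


Start: Saturday (index 5)
(5 + 50) mod 7
= 55 mod 7
= 6
Index 6 → Sunday

Sunday


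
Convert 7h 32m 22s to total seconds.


27142 seconds

Hours: 7 × 3600 = 25200
Minutes: 32 × 60 = 1920
Seconds: 22
Total = 25200 + 1920 + 22 = 27142


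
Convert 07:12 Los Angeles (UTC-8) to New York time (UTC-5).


Time difference = UTC-5 - UTC-8 = +3 hours
New hour = (7 + 3) mod 24
= 10 mod 24 = 10
Minutes unchanged → 10:12

10:12


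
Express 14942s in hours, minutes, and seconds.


4h 9m 2s

Hours: 14942 ÷ 3600 = 4 remainder 542
Minutes: 542 ÷ 60 = 9 remainder 2
Seconds: 2


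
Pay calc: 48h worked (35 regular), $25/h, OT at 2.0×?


Regular: 35h × $25 = $875.00
Overtime: 48 - 35 = 13h
OT pay: 13h × $25 × 2.0 = $650.00
Total = $875.00 + $650.00 = $1525.00

$1525.00


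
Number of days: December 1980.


Month: December (month 12)
December has 31 days

31 days


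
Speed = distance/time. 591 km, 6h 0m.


Distance: 591 km
Time: 6 hours
Speed = 591 / 6 = 98.5 km/h

98.5 km/h


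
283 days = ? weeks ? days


40 weeks 3 days

Weeks: 283 ÷ 7 = 40 remainder 3


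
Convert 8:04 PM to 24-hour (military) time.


20:04

Input: 8:04 PM
PM: 8 + 12 = 20


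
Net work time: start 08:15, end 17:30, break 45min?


8h 30m (510 minutes)

Total time = (17×60+30) - (8×60+15)
= 1050 - 495 = 555 min
Minus break: 555 - 45 = 510 min
= 8h 30m


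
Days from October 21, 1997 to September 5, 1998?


319 days

From October 21, 1997 to September 5, 1998
Rest of October 1997: 31 - 21 = 10
Full months: November 30, December 31, January 31, February 1998 28, March 31, April 30, May 31, June 30, July 31, August 31
Days into September 1998: 5
Total = 10 + 30 + 31 + 31 + 28 + 31 + 30 + 31 + 30 + 31 + 31 + 5 = 319 days
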